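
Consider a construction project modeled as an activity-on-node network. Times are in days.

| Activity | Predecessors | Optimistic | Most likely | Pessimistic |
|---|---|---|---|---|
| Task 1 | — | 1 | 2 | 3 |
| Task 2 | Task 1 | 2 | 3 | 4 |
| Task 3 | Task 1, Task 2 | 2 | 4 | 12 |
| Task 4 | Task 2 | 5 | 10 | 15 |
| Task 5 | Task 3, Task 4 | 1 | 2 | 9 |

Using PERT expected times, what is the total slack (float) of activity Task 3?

te_Task 1 = (1 + 4·2 + 3)/6 = 12/6 = 2
te_Task 2 = (2 + 4·3 + 4)/6 = 18/6 = 3
te_Task 3 = (2 + 4·4 + 12)/6 = 30/6 = 5
te_Task 4 = (5 + 4·10 + 15)/6 = 60/6 = 10
te_Task 5 = (1 + 4·2 + 9)/6 = 18/6 = 3

Forward pass:
ES_Task 1 = 0; EF_Task 1 = 2
ES_Task 2 = 2; EF_Task 2 = 2+3 = 5
ES_Task 3 = max(EF_Task 1=2, EF_Task 2=5) = 5; EF_Task 3 = 5+5 = 10
ES_Task 4 = 5; EF_Task 4 = 5+10 = 15
ES_Task 5 = max(EF_Task 3=10, EF_Task 4=15) = 15; EF_Task 5 = 15+3 = 18
Expected project duration μ = 18 days. Critical path: Task 1 → Task 2 → Task 4 → Task 5.

Backward pass:
LF_Task 5 = 18; LS_Task 5 = 18−3 = 15
LF_Task 4 = LS_Task 5 = 15; LS_Task 4 = 15−10 = 5
LF_Task 3 = LS_Task 5 = 15; LS_Task 3 = 15−5 = 10
LF_Task 2 = min(LS_Task 3=10, LS_Task 4=5) = 5; LS_Task 2 = 5−3 = 2
LF_Task 1 = min(LS_Task 2=2, LS_Task 3=10) = 2; LS_Task 1 = 2−2 = 0
Slack_Task 3 = LS_Task 3 − ES_Task 3 = 10 − 5 = 5

5 days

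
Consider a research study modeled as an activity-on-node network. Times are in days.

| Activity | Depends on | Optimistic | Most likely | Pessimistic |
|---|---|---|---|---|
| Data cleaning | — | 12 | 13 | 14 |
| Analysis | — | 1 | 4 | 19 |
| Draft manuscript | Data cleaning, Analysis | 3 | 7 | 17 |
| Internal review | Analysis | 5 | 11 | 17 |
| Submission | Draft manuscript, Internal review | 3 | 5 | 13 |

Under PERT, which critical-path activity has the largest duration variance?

te_Data cleaning = (12 + 4·13 + 14)/6 = 78/6 = 13; σ²_Data cleaning = ((14−12)/6)² = 0.111
te_Analysis = (1 + 4·4 + 19)/6 = 36/6 = 6; σ²_Analysis = ((19−1)/6)² = 9.000
te_Draft manuscript = (3 + 4·7 + 17)/6 = 48/6 = 8; σ²_Draft manuscript = ((17−3)/6)² = 5.444
te_Internal review = (5 + 4·11 + 17)/6 = 66/6 = 11; σ²_Internal review = ((17−5)/6)² = 4.000
te_Submission = (3 + 4·5 + 13)/6 = 36/6 = 6; σ²_Submission = ((13−3)/6)² = 2.778

Forward pass:
ES_Data cleaning = 0; EF_Data cleaning = 13
ES_Analysis = 0; EF_Analysis = 6
ES_Draft manuscript = max(EF_Data cleaning=13, EF_Analysis=6) = 13; EF_Draft manuscript = 13+8 = 21
ES_Internal review = 6; EF_Internal review = 6+11 = 17
ES_Submission = max(EF_Draft manuscript=21, EF_Internal review=17) = 21; EF_Submission = 21+6 = 27
Expected project duration μ = 27 days. Critical path: Data cleaning → Draft manuscript → Submission.

Variances on critical path: σ²_Data cleaning=0.111, σ²_Draft manuscript=5.444, σ²_Submission=2.778.
Largest is σ²_Draft manuscript = 5.444.

Draft manuscript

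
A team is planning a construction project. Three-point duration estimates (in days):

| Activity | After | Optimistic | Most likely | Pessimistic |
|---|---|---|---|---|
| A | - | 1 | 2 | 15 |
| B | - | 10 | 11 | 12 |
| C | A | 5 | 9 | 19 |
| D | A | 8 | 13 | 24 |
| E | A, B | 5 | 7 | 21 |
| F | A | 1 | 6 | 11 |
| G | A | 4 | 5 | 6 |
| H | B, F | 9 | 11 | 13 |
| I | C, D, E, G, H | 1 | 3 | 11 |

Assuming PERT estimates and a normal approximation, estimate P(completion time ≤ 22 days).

0.014

te_A = (1 + 4·2 + 15)/6 = 24/6 = 4; σ²_A = ((15−1)/6)² = 5.444
te_B = (10 + 4·11 + 12)/6 = 66/6 = 11; σ²_B = ((12−10)/6)² = 0.111
te_C = (5 + 4·9 + 19)/6 = 60/6 = 10; σ²_C = ((19−5)/6)² = 5.444
te_D = (8 + 4·13 + 24)/6 = 84/6 = 14; σ²_D = ((24−8)/6)² = 7.111
te_E = (5 + 4·7 + 21)/6 = 54/6 = 9; σ²_E = ((21−5)/6)² = 7.111
te_F = (1 + 4·6 + 11)/6 = 36/6 = 6; σ²_F = ((11−1)/6)² = 2.778
te_G = (4 + 4·5 + 6)/6 = 30/6 = 5; σ²_G = ((6−4)/6)² = 0.111
te_H = (9 + 4·11 + 13)/6 = 66/6 = 11; σ²_H = ((13−9)/6)² = 0.444
te_I = (1 + 4·3 + 11)/6 = 24/6 = 4; σ²_I = ((11−1)/6)² = 2.778

Forward pass:
ES_A = 0; EF_A = 4
ES_B = 0; EF_B = 11
ES_C = 4; EF_C = 4+10 = 14
ES_D = 4; EF_D = 4+14 = 18
ES_E = max(EF_A=4, EF_B=11) = 11; EF_E = 11+9 = 20
ES_F = 4; EF_F = 4+6 = 10
ES_G = 4; EF_G = 4+5 = 9
ES_H = max(EF_B=11, EF_F=10) = 11; EF_H = 11+11 = 22
ES_I = max(EF_C=14, EF_D=18, EF_E=20, EF_G=9, EF_H=22) = 22; EF_I = 22+4 = 26
Expected project duration μ = 26 days. Critical path: B → H → I.

Variance along critical path = 0.111 + 0.444 + 2.778 = 3.333; σ = √3.333 = 1.826 days.
Z = (22 − 26) / 1.826 = -2.191
P(T ≤ 22) = Φ(-2.191) ≈ 0.014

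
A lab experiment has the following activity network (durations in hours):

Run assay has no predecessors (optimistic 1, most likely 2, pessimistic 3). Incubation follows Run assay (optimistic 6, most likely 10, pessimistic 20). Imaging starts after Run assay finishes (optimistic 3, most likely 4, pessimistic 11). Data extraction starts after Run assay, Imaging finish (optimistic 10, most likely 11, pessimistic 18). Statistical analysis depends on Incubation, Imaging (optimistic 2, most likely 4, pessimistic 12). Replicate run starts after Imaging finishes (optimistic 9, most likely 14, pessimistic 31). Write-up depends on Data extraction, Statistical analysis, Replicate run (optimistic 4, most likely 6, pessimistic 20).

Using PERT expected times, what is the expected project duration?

31 hours

te_Run assay = (1 + 4·2 + 3)/6 = 12/6 = 2
te_Incubation = (6 + 4·10 + 20)/6 = 66/6 = 11
te_Imaging = (3 + 4·4 + 11)/6 = 30/6 = 5
te_Data extraction = (10 + 4·11 + 18)/6 = 72/6 = 12
te_Statistical analysis = (2 + 4·4 + 12)/6 = 30/6 = 5
te_Replicate run = (9 + 4·14 + 31)/6 = 96/6 = 16
te_Write-up = (4 + 4·6 + 20)/6 = 48/6 = 8

Forward pass:
ES_Run assay = 0; EF_Run assay = 2
ES_Incubation = 2; EF_Incubation = 2+11 = 13
ES_Imaging = 2; EF_Imaging = 2+5 = 7
ES_Data extraction = max(EF_Run assay=2, EF_Imaging=7) = 7; EF_Data extraction = 7+12 = 19
ES_Statistical analysis = max(EF_Incubation=13, EF_Imaging=7) = 13; EF_Statistical analysis = 13+5 = 18
ES_Replicate run = 7; EF_Replicate run = 7+16 = 23
ES_Write-up = max(EF_Data extraction=19, EF_Statistical analysis=18, EF_Replicate run=23) = 23; EF_Write-up = 23+8 = 31
Expected project duration μ = 31 hours. Critical path: Run assay → Imaging → Replicate run → Write-up.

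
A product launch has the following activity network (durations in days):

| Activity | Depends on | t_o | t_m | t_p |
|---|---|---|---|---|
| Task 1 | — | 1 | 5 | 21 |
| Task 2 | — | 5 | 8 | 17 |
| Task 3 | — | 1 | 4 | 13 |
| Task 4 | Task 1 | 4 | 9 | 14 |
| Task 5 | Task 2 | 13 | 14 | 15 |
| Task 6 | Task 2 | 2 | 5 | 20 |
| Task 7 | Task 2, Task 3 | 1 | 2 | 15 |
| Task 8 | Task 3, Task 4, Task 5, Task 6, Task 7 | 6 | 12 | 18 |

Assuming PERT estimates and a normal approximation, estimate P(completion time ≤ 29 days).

te_Task 1 = (1 + 4·5 + 21)/6 = 42/6 = 7; σ²_Task 1 = ((21−1)/6)² = 11.111
te_Task 2 = (5 + 4·8 + 17)/6 = 54/6 = 9; σ²_Task 2 = ((17−5)/6)² = 4.000
te_Task 3 = (1 + 4·4 + 13)/6 = 30/6 = 5; σ²_Task 3 = ((13−1)/6)² = 4.000
te_Task 4 = (4 + 4·9 + 14)/6 = 54/6 = 9; σ²_Task 4 = ((14−4)/6)² = 2.778
te_Task 5 = (13 + 4·14 + 15)/6 = 84/6 = 14; σ²_Task 5 = ((15−13)/6)² = 0.111
te_Task 6 = (2 + 4·5 + 20)/6 = 42/6 = 7; σ²_Task 6 = ((20−2)/6)² = 9.000
te_Task 7 = (1 + 4·2 + 15)/6 = 24/6 = 4; σ²_Task 7 = ((15−1)/6)² = 5.444
te_Task 8 = (6 + 4·12 + 18)/6 = 72/6 = 12; σ²_Task 8 = ((18−6)/6)² = 4.000

Forward pass:
ES_Task 1 = 0; EF_Task 1 = 7
ES_Task 2 = 0; EF_Task 2 = 9
ES_Task 3 = 0; EF_Task 3 = 5
ES_Task 4 = 7; EF_Task 4 = 7+9 = 16
ES_Task 5 = 9; EF_Task 5 = 9+14 = 23
ES_Task 6 = 9; EF_Task 6 = 9+7 = 16
ES_Task 7 = max(EF_Task 2=9, EF_Task 3=5) = 9; EF_Task 7 = 9+4 = 13
ES_Task 8 = max(EF_Task 3=5, EF_Task 4=16, EF_Task 5=23, EF_Task 6=16, EF_Task 7=13) = 23; EF_Task 8 = 23+12 = 35
Expected project duration μ = 35 days. Critical path: Task 2 → Task 5 → Task 8.

Variance along critical path = 4.000 + 0.111 + 4.000 = 8.111; σ = √8.111 = 2.848 days.
Z = (29 − 35) / 2.848 = -2.107
P(T ≤ 29) = Φ(-2.107) ≈ 0.018

0.018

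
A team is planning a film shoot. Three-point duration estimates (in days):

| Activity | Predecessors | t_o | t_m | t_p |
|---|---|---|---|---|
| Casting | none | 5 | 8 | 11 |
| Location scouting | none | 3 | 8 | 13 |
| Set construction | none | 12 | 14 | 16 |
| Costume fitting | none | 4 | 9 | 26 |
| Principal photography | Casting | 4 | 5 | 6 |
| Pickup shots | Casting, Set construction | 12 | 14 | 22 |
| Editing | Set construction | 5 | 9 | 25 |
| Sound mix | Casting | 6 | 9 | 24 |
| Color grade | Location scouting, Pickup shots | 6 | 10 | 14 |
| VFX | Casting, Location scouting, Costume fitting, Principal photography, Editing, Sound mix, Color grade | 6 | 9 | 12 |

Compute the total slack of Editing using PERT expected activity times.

14 days

te_Casting = (5 + 4·8 + 11)/6 = 48/6 = 8
te_Location scouting = (3 + 4·8 + 13)/6 = 48/6 = 8
te_Set construction = (12 + 4·14 + 16)/6 = 84/6 = 14
te_Costume fitting = (4 + 4·9 + 26)/6 = 66/6 = 11
te_Principal photography = (4 + 4·5 + 6)/6 = 30/6 = 5
te_Pickup shots = (12 + 4·14 + 22)/6 = 90/6 = 15
te_Editing = (5 + 4·9 + 25)/6 = 66/6 = 11
te_Sound mix = (6 + 4·9 + 24)/6 = 66/6 = 11
te_Color grade = (6 + 4·10 + 14)/6 = 60/6 = 10
te_VFX = (6 + 4·9 + 12)/6 = 54/6 = 9

Forward pass:
ES_Casting = 0; EF_Casting = 8
ES_Location scouting = 0; EF_Location scouting = 8
ES_Set construction = 0; EF_Set construction = 14
ES_Costume fitting = 0; EF_Costume fitting = 11
ES_Principal photography = 8; EF_Principal photography = 8+5 = 13
ES_Pickup shots = max(EF_Casting=8, EF_Set construction=14) = 14; EF_Pickup shots = 14+15 = 29
ES_Editing = 14; EF_Editing = 14+11 = 25
ES_Sound mix = 8; EF_Sound mix = 8+11 = 19
ES_Color grade = max(EF_Location scouting=8, EF_Pickup shots=29) = 29; EF_Color grade = 29+10 = 39
ES_VFX = max(EF_Casting=8, EF_Location scouting=8, EF_Costume fitting=11, EF_Principal photography=13, EF_Editing=25, EF_Sound mix=19, EF_Color grade=39) = 39; EF_VFX = 39+9 = 48
Expected project duration μ = 48 days. Critical path: Set construction → Pickup shots → Color grade → VFX.

Backward pass:
LF_VFX = 48; LS_VFX = 48−9 = 39
LF_Color grade = LS_VFX = 39; LS_Color grade = 39−10 = 29
LF_Sound mix = LS_VFX = 39; LS_Sound mix = 39−11 = 28
LF_Editing = LS_VFX = 39; LS_Editing = 39−11 = 28
LF_Pickup shots = LS_Color grade = 29; LS_Pickup shots = 29−15 = 14
LF_Principal photography = LS_VFX = 39; LS_Principal photography = 39−5 = 34
LF_Costume fitting = LS_VFX = 39; LS_Costume fitting = 39−11 = 28
LF_Set construction = min(LS_Pickup shots=14, LS_Editing=28) = 14; LS_Set construction = 14−14 = 0
LF_Location scouting = min(LS_Color grade=29, LS_VFX=39) = 29; LS_Location scouting = 29−8 = 21
LF_Casting = min(LS_Principal photography=34, LS_Pickup shots=14, LS_Sound mix=28, LS_VFX=39) = 14; LS_Casting = 14−8 = 6
Slack_Editing = LS_Editing − ES_Editing = 28 − 14 = 14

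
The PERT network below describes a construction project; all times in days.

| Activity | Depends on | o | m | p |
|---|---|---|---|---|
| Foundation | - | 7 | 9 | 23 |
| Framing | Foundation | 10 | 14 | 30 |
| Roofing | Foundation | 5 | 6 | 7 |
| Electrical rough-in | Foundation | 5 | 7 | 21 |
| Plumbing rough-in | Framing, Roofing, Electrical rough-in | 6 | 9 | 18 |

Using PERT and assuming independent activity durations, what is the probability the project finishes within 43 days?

0.898

te_Foundation = (7 + 4·9 + 23)/6 = 66/6 = 11; σ²_Foundation = ((23−7)/6)² = 7.111
te_Framing = (10 + 4·14 + 30)/6 = 96/6 = 16; σ²_Framing = ((30−10)/6)² = 11.111
te_Roofing = (5 + 4·6 + 7)/6 = 36/6 = 6; σ²_Roofing = ((7−5)/6)² = 0.111
te_Electrical rough-in = (5 + 4·7 + 21)/6 = 54/6 = 9; σ²_Electrical rough-in = ((21−5)/6)² = 7.111
te_Plumbing rough-in = (6 + 4·9 + 18)/6 = 60/6 = 10; σ²_Plumbing rough-in = ((18−6)/6)² = 4.000

Forward pass:
ES_Foundation = 0; EF_Foundation = 11
ES_Framing = 11; EF_Framing = 11+16 = 27
ES_Roofing = 11; EF_Roofing = 11+6 = 17
ES_Electrical rough-in = 11; EF_Electrical rough-in = 11+9 = 20
ES_Plumbing rough-in = max(EF_Framing=27, EF_Roofing=17, EF_Electrical rough-in=20) = 27; EF_Plumbing rough-in = 27+10 = 37
Expected project duration μ = 37 days. Critical path: Foundation → Framing → Plumbing rough-in.

Variance along critical path = 7.111 + 11.111 + 4.000 = 22.222; σ = √22.222 = 4.714 days.
Z = (43 − 37) / 4.714 = 1.273
P(T ≤ 43) = Φ(1.273) ≈ 0.898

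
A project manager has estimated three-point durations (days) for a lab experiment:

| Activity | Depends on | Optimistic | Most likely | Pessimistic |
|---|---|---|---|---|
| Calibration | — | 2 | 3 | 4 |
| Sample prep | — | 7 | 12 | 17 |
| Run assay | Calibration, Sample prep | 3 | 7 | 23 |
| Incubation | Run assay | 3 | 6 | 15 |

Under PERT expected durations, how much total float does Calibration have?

9 days

te_Calibration = (2 + 4·3 + 4)/6 = 18/6 = 3
te_Sample prep = (7 + 4·12 + 17)/6 = 72/6 = 12
te_Run assay = (3 + 4·7 + 23)/6 = 54/6 = 9
te_Incubation = (3 + 4·6 + 15)/6 = 42/6 = 7

Forward pass:
ES_Calibration = 0; EF_Calibration = 3
ES_Sample prep = 0; EF_Sample prep = 12
ES_Run assay = max(EF_Calibration=3, EF_Sample prep=12) = 12; EF_Run assay = 12+9 = 21
ES_Incubation = 21; EF_Incubation = 21+7 = 28
Expected project duration μ = 28 days. Critical path: Sample prep → Run assay → Incubation.

Backward pass:
LF_Incubation = 28; LS_Incubation = 28−7 = 21
LF_Run assay = LS_Incubation = 21; LS_Run assay = 21−9 = 12
LF_Sample prep = LS_Run assay = 12; LS_Sample prep = 12−12 = 0
LF_Calibration = LS_Run assay = 12; LS_Calibration = 12−3 = 9
Slack_Calibration = LS_Calibration − ES_Calibration = 9 − 0 = 9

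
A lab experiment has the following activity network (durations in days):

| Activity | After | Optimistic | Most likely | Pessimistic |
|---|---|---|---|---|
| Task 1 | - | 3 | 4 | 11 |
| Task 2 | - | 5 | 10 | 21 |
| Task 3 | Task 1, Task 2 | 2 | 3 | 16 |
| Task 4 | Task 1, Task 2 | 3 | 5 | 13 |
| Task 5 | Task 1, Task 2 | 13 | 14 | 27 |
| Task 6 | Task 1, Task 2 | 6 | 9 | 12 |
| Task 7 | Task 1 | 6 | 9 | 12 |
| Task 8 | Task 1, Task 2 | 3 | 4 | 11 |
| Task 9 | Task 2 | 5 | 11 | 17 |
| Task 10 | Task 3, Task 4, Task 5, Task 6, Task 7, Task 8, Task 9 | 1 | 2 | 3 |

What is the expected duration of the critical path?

29 days

te_Task 1 = (3 + 4·4 + 11)/6 = 30/6 = 5
te_Task 2 = (5 + 4·10 + 21)/6 = 66/6 = 11
te_Task 3 = (2 + 4·3 + 16)/6 = 30/6 = 5
te_Task 4 = (3 + 4·5 + 13)/6 = 36/6 = 6
te_Task 5 = (13 + 4·14 + 27)/6 = 96/6 = 16
te_Task 6 = (6 + 4·9 + 12)/6 = 54/6 = 9
te_Task 7 = (6 + 4·9 + 12)/6 = 54/6 = 9
te_Task 8 = (3 + 4·4 + 11)/6 = 30/6 = 5
te_Task 9 = (5 + 4·11 + 17)/6 = 66/6 = 11
te_Task 10 = (1 + 4·2 + 3)/6 = 12/6 = 2

Forward pass:
ES_Task 1 = 0; EF_Task 1 = 5
ES_Task 2 = 0; EF_Task 2 = 11
ES_Task 3 = max(EF_Task 1=5, EF_Task 2=11) = 11; EF_Task 3 = 11+5 = 16
ES_Task 4 = max(EF_Task 1=5, EF_Task 2=11) = 11; EF_Task 4 = 11+6 = 17
ES_Task 5 = max(EF_Task 1=5, EF_Task 2=11) = 11; EF_Task 5 = 11+16 = 27
ES_Task 6 = max(EF_Task 1=5, EF_Task 2=11) = 11; EF_Task 6 = 11+9 = 20
ES_Task 7 = 5; EF_Task 7 = 5+9 = 14
ES_Task 8 = max(EF_Task 1=5, EF_Task 2=11) = 11; EF_Task 8 = 11+5 = 16
ES_Task 9 = 11; EF_Task 9 = 11+11 = 22
ES_Task 10 = max(EF_Task 3=16, EF_Task 4=17, EF_Task 5=27, EF_Task 6=20, EF_Task 7=14, EF_Task 8=16, EF_Task 9=22) = 27; EF_Task 10 = 27+2 = 29
Expected project duration μ = 29 days. Critical path: Task 2 → Task 5 → Task 10.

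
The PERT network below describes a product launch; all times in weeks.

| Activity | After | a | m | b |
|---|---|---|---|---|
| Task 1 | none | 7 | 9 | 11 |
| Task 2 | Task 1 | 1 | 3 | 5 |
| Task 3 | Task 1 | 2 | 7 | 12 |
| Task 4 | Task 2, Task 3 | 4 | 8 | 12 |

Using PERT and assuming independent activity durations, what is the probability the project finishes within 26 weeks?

te_Task 1 = (7 + 4·9 + 11)/6 = 54/6 = 9; σ²_Task 1 = ((11−7)/6)² = 0.444
te_Task 2 = (1 + 4·3 + 5)/6 = 18/6 = 3; σ²_Task 2 = ((5−1)/6)² = 0.444
te_Task 3 = (2 + 4·7 + 12)/6 = 42/6 = 7; σ²_Task 3 = ((12−2)/6)² = 2.778
te_Task 4 = (4 + 4·8 + 12)/6 = 48/6 = 8; σ²_Task 4 = ((12−4)/6)² = 1.778

Forward pass:
ES_Task 1 = 0; EF_Task 1 = 9
ES_Task 2 = 9; EF_Task 2 = 9+3 = 12
ES_Task 3 = 9; EF_Task 3 = 9+7 = 16
ES_Task 4 = max(EF_Task 2=12, EF_Task 3=16) = 16; EF_Task 4 = 16+8 = 24
Expected project duration μ = 24 weeks. Critical path: Task 1 → Task 3 → Task 4.

Variance along critical path = 0.444 + 2.778 + 1.778 = 5.000; σ = √5.000 = 2.236 weeks.
Z = (26 − 24) / 2.236 = 0.894
P(T ≤ 26) = Φ(0.894) ≈ 0.814

0.814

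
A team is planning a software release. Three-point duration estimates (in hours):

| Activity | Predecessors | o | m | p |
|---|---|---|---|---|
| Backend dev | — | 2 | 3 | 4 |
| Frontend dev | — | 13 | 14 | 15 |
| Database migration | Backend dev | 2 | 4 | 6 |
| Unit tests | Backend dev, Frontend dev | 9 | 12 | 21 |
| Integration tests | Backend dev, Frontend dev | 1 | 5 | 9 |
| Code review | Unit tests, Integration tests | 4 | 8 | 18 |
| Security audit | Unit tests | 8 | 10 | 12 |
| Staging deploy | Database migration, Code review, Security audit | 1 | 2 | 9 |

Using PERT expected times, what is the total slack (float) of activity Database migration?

30 hours

te_Backend dev = (2 + 4·3 + 4)/6 = 18/6 = 3
te_Frontend dev = (13 + 4·14 + 15)/6 = 84/6 = 14
te_Database migration = (2 + 4·4 + 6)/6 = 24/6 = 4
te_Unit tests = (9 + 4·12 + 21)/6 = 78/6 = 13
te_Integration tests = (1 + 4·5 + 9)/6 = 30/6 = 5
te_Code review = (4 + 4·8 + 18)/6 = 54/6 = 9
te_Security audit = (8 + 4·10 + 12)/6 = 60/6 = 10
te_Staging deploy = (1 + 4·2 + 9)/6 = 18/6 = 3

Forward pass:
ES_Backend dev = 0; EF_Backend dev = 3
ES_Frontend dev = 0; EF_Frontend dev = 14
ES_Database migration = 3; EF_Database migration = 3+4 = 7
ES_Unit tests = max(EF_Backend dev=3, EF_Frontend dev=14) = 14; EF_Unit tests = 14+13 = 27
ES_Integration tests = max(EF_Backend dev=3, EF_Frontend dev=14) = 14; EF_Integration tests = 14+5 = 19
ES_Code review = max(EF_Unit tests=27, EF_Integration tests=19) = 27; EF_Code review = 27+9 = 36
ES_Security audit = 27; EF_Security audit = 27+10 = 37
ES_Staging deploy = max(EF_Database migration=7, EF_Code review=36, EF_Security audit=37) = 37; EF_Staging deploy = 37+3 = 40
Expected project duration μ = 40 hours. Critical path: Frontend dev → Unit tests → Security audit → Staging deploy.

Backward pass:
LF_Staging deploy = 40; LS_Staging deploy = 40−3 = 37
LF_Security audit = LS_Staging deploy = 37; LS_Security audit = 37−10 = 27
LF_Code review = LS_Staging deploy = 37; LS_Code review = 37−9 = 28
LF_Integration tests = LS_Code review = 28; LS_Integration tests = 28−5 = 23
LF_Unit tests = min(LS_Code review=28, LS_Security audit=27) = 27; LS_Unit tests = 27−13 = 14
LF_Database migration = LS_Staging deploy = 37; LS_Database migration = 37−4 = 33
LF_Frontend dev = min(LS_Unit tests=14, LS_Integration tests=23) = 14; LS_Frontend dev = 14−14 = 0
LF_Backend dev = min(LS_Database migration=33, LS_Unit tests=14, LS_Integration tests=23) = 14; LS_Backend dev = 14−3 = 11
Slack_Database migration = LS_Database migration − ES_Database migration = 33 − 3 = 30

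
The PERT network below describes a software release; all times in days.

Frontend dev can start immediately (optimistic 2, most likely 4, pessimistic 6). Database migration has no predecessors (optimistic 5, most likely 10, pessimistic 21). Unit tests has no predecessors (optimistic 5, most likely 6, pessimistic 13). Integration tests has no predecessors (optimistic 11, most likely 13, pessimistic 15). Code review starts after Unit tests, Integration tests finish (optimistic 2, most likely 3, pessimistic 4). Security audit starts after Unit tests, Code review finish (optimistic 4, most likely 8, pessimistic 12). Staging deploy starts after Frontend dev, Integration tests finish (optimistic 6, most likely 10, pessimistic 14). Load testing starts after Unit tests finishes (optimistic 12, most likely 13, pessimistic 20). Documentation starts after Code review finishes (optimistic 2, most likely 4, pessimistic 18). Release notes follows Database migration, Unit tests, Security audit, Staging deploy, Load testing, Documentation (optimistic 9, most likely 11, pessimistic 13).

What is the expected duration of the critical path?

te_Frontend dev = (2 + 4·4 + 6)/6 = 24/6 = 4
te_Database migration = (5 + 4·10 + 21)/6 = 66/6 = 11
te_Unit tests = (5 + 4·6 + 13)/6 = 42/6 = 7
te_Integration tests = (11 + 4·13 + 15)/6 = 78/6 = 13
te_Code review = (2 + 4·3 + 4)/6 = 18/6 = 3
te_Security audit = (4 + 4·8 + 12)/6 = 48/6 = 8
te_Staging deploy = (6 + 4·10 + 14)/6 = 60/6 = 10
te_Load testing = (12 + 4·13 + 20)/6 = 84/6 = 14
te_Documentation = (2 + 4·4 + 18)/6 = 36/6 = 6
te_Release notes = (9 + 4·11 + 13)/6 = 66/6 = 11

Forward pass:
ES_Frontend dev = 0; EF_Frontend dev = 4
ES_Database migration = 0; EF_Database migration = 11
ES_Unit tests = 0; EF_Unit tests = 7
ES_Integration tests = 0; EF_Integration tests = 13
ES_Code review = max(EF_Unit tests=7, EF_Integration tests=13) = 13; EF_Code review = 13+3 = 16
ES_Security audit = max(EF_Unit tests=7, EF_Code review=16) = 16; EF_Security audit = 16+8 = 24
ES_Staging deploy = max(EF_Frontend dev=4, EF_Integration tests=13) = 13; EF_Staging deploy = 13+10 = 23
ES_Load testing = 7; EF_Load testing = 7+14 = 21
ES_Documentation = 16; EF_Documentation = 16+6 = 22
ES_Release notes = max(EF_Database migration=11, EF_Unit tests=7, EF_Security audit=24, EF_Staging deploy=23, EF_Load testing=21, EF_Documentation=22) = 24; EF_Release notes = 24+11 = 35
Expected project duration μ = 35 days. Critical path: Integration tests → Code review → Security audit → Release notes.

35 days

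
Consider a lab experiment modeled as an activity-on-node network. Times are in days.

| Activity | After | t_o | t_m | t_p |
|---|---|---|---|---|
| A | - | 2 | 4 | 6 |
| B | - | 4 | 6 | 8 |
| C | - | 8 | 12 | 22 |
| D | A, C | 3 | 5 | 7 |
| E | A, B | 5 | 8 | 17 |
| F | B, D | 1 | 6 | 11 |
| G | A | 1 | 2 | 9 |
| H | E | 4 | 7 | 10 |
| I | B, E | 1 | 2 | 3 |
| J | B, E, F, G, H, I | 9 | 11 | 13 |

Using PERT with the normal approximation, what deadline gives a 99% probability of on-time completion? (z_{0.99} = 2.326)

42.0 days

te_A = (2 + 4·4 + 6)/6 = 24/6 = 4; σ²_A = ((6−2)/6)² = 0.444
te_B = (4 + 4·6 + 8)/6 = 36/6 = 6; σ²_B = ((8−4)/6)² = 0.444
te_C = (8 + 4·12 + 22)/6 = 78/6 = 13; σ²_C = ((22−8)/6)² = 5.444
te_D = (3 + 4·5 + 7)/6 = 30/6 = 5; σ²_D = ((7−3)/6)² = 0.444
te_E = (5 + 4·8 + 17)/6 = 54/6 = 9; σ²_E = ((17−5)/6)² = 4.000
te_F = (1 + 4·6 + 11)/6 = 36/6 = 6; σ²_F = ((11−1)/6)² = 2.778
te_G = (1 + 4·2 + 9)/6 = 18/6 = 3; σ²_G = ((9−1)/6)² = 1.778
te_H = (4 + 4·7 + 10)/6 = 42/6 = 7; σ²_H = ((10−4)/6)² = 1.000
te_I = (1 + 4·2 + 3)/6 = 12/6 = 2; σ²_I = ((3−1)/6)² = 0.111
te_J = (9 + 4·11 + 13)/6 = 66/6 = 11; σ²_J = ((13−9)/6)² = 0.444

Forward pass:
ES_A = 0; EF_A = 4
ES_B = 0; EF_B = 6
ES_C = 0; EF_C = 13
ES_D = max(EF_A=4, EF_C=13) = 13; EF_D = 13+5 = 18
ES_E = max(EF_A=4, EF_B=6) = 6; EF_E = 6+9 = 15
ES_F = max(EF_B=6, EF_D=18) = 18; EF_F = 18+6 = 24
ES_G = 4; EF_G = 4+3 = 7
ES_H = 15; EF_H = 15+7 = 22
ES_I = max(EF_B=6, EF_E=15) = 15; EF_I = 15+2 = 17
ES_J = max(EF_B=6, EF_E=15, EF_F=24, EF_G=7, EF_H=22, EF_I=17) = 24; EF_J = 24+11 = 35
Expected project duration μ = 35 days. Critical path: C → D → F → J.

Variance along critical path = 5.444 + 0.444 + 2.778 + 0.444 = 9.111; σ = 3.018 days.
D = μ + z·σ = 35 + 2.326·3.018 = 42.0 days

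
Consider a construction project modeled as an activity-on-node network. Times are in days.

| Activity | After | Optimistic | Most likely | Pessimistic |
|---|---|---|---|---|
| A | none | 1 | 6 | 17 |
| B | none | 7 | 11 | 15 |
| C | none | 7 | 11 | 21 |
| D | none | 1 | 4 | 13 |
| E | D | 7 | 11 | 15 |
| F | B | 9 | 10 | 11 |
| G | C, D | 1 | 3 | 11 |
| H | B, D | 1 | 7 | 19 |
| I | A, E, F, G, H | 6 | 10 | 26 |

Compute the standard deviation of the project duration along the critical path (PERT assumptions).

te_A = (1 + 4·6 + 17)/6 = 42/6 = 7; σ²_A = ((17−1)/6)² = 7.111
te_B = (7 + 4·11 + 15)/6 = 66/6 = 11; σ²_B = ((15−7)/6)² = 1.778
te_C = (7 + 4·11 + 21)/6 = 72/6 = 12; σ²_C = ((21−7)/6)² = 5.444
te_D = (1 + 4·4 + 13)/6 = 30/6 = 5; σ²_D = ((13−1)/6)² = 4.000
te_E = (7 + 4·11 + 15)/6 = 66/6 = 11; σ²_E = ((15−7)/6)² = 1.778
te_F = (9 + 4·10 + 11)/6 = 60/6 = 10; σ²_F = ((11−9)/6)² = 0.111
te_G = (1 + 4·3 + 11)/6 = 24/6 = 4; σ²_G = ((11−1)/6)² = 2.778
te_H = (1 + 4·7 + 19)/6 = 48/6 = 8; σ²_H = ((19−1)/6)² = 9.000
te_I = (6 + 4·10 + 26)/6 = 72/6 = 12; σ²_I = ((26−6)/6)² = 11.111

Forward pass:
ES_A = 0; EF_A = 7
ES_B = 0; EF_B = 11
ES_C = 0; EF_C = 12
ES_D = 0; EF_D = 5
ES_E = 5; EF_E = 5+11 = 16
ES_F = 11; EF_F = 11+10 = 21
ES_G = max(EF_C=12, EF_D=5) = 12; EF_G = 12+4 = 16
ES_H = max(EF_B=11, EF_D=5) = 11; EF_H = 11+8 = 19
ES_I = max(EF_A=7, EF_E=16, EF_F=21, EF_G=16, EF_H=19) = 21; EF_I = 21+12 = 33
Expected project duration μ = 33 days. Critical path: B → F → I.

Variance along critical path = 1.778 + 0.111 + 11.111 = 13.000
σ = √13.000 = 3.606 days

3.61 days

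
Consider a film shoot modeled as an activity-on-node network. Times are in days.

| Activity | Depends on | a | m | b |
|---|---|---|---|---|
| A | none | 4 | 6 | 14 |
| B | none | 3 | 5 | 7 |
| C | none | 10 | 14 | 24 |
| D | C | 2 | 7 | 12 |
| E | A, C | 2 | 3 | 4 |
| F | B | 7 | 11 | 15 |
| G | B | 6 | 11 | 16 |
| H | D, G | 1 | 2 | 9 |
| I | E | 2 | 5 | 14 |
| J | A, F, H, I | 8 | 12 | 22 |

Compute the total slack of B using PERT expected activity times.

te_A = (4 + 4·6 + 14)/6 = 42/6 = 7
te_B = (3 + 4·5 + 7)/6 = 30/6 = 5
te_C = (10 + 4·14 + 24)/6 = 90/6 = 15
te_D = (2 + 4·7 + 12)/6 = 42/6 = 7
te_E = (2 + 4·3 + 4)/6 = 18/6 = 3
te_F = (7 + 4·11 + 15)/6 = 66/6 = 11
te_G = (6 + 4·11 + 16)/6 = 66/6 = 11
te_H = (1 + 4·2 + 9)/6 = 18/6 = 3
te_I = (2 + 4·5 + 14)/6 = 36/6 = 6
te_J = (8 + 4·12 + 22)/6 = 78/6 = 13

Forward pass:
ES_A = 0; EF_A = 7
ES_B = 0; EF_B = 5
ES_C = 0; EF_C = 15
ES_D = 15; EF_D = 15+7 = 22
ES_E = max(EF_A=7, EF_C=15) = 15; EF_E = 15+3 = 18
ES_F = 5; EF_F = 5+11 = 16
ES_G = 5; EF_G = 5+11 = 16
ES_H = max(EF_D=22, EF_G=16) = 22; EF_H = 22+3 = 25
ES_I = 18; EF_I = 18+6 = 24
ES_J = max(EF_A=7, EF_F=16, EF_H=25, EF_I=24) = 25; EF_J = 25+13 = 38
Expected project duration μ = 38 days. Critical path: C → D → H → J.

Backward pass:
LF_J = 38; LS_J = 38−13 = 25
LF_I = LS_J = 25; LS_I = 25−6 = 19
LF_H = LS_J = 25; LS_H = 25−3 = 22
LF_G = LS_H = 22; LS_G = 22−11 = 11
LF_F = LS_J = 25; LS_F = 25−11 = 14
LF_E = LS_I = 19; LS_E = 19−3 = 16
LF_D = LS_H = 22; LS_D = 22−7 = 15
LF_C = min(LS_D=15, LS_E=16) = 15; LS_C = 15−15 = 0
LF_B = min(LS_F=14, LS_G=11) = 11; LS_B = 11−5 = 6
LF_A = min(LS_E=16, LS_J=25) = 16; LS_A = 16−7 = 9
Slack_B = LS_B − ES_B = 6 − 0 = 6

6 days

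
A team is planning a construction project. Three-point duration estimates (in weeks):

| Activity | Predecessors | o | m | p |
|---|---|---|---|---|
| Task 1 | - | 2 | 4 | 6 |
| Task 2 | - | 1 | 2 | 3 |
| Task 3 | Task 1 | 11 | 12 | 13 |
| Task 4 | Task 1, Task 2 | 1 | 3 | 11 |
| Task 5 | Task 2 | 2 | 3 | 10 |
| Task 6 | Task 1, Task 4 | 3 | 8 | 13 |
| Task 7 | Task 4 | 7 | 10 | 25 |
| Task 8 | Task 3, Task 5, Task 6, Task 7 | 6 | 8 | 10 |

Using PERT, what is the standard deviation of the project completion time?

3.56 weeks

te_Task 1 = (2 + 4·4 + 6)/6 = 24/6 = 4; σ²_Task 1 = ((6−2)/6)² = 0.444
te_Task 2 = (1 + 4·2 + 3)/6 = 12/6 = 2; σ²_Task 2 = ((3−1)/6)² = 0.111
te_Task 3 = (11 + 4·12 + 13)/6 = 72/6 = 12; σ²_Task 3 = ((13−11)/6)² = 0.111
te_Task 4 = (1 + 4·3 + 11)/6 = 24/6 = 4; σ²_Task 4 = ((11−1)/6)² = 2.778
te_Task 5 = (2 + 4·3 + 10)/6 = 24/6 = 4; σ²_Task 5 = ((10−2)/6)² = 1.778
te_Task 6 = (3 + 4·8 + 13)/6 = 48/6 = 8; σ²_Task 6 = ((13−3)/6)² = 2.778
te_Task 7 = (7 + 4·10 + 25)/6 = 72/6 = 12; σ²_Task 7 = ((25−7)/6)² = 9.000
te_Task 8 = (6 + 4·8 + 10)/6 = 48/6 = 8; σ²_Task 8 = ((10−6)/6)² = 0.444

Forward pass:
ES_Task 1 = 0; EF_Task 1 = 4
ES_Task 2 = 0; EF_Task 2 = 2
ES_Task 3 = 4; EF_Task 3 = 4+12 = 16
ES_Task 4 = max(EF_Task 1=4, EF_Task 2=2) = 4; EF_Task 4 = 4+4 = 8
ES_Task 5 = 2; EF_Task 5 = 2+4 = 6
ES_Task 6 = max(EF_Task 1=4, EF_Task 4=8) = 8; EF_Task 6 = 8+8 = 16
ES_Task 7 = 8; EF_Task 7 = 8+12 = 20
ES_Task 8 = max(EF_Task 3=16, EF_Task 5=6, EF_Task 6=16, EF_Task 7=20) = 20; EF_Task 8 = 20+8 = 28
Expected project duration μ = 28 weeks. Critical path: Task 1 → Task 4 → Task 7 → Task 8.

Variance along critical path = 0.444 + 2.778 + 9.000 + 0.444 = 12.667
σ = √12.667 = 3.559 weeks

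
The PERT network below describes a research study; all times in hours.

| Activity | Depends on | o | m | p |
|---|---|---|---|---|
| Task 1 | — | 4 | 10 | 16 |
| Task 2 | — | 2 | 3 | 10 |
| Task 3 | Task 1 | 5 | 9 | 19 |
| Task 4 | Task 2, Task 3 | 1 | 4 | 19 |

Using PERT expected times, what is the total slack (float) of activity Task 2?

16 hours

te_Task 1 = (4 + 4·10 + 16)/6 = 60/6 = 10
te_Task 2 = (2 + 4·3 + 10)/6 = 24/6 = 4
te_Task 3 = (5 + 4·9 + 19)/6 = 60/6 = 10
te_Task 4 = (1 + 4·4 + 19)/6 = 36/6 = 6

Forward pass:
ES_Task 1 = 0; EF_Task 1 = 10
ES_Task 2 = 0; EF_Task 2 = 4
ES_Task 3 = 10; EF_Task 3 = 10+10 = 20
ES_Task 4 = max(EF_Task 2=4, EF_Task 3=20) = 20; EF_Task 4 = 20+6 = 26
Expected project duration μ = 26 hours. Critical path: Task 1 → Task 3 → Task 4.

Backward pass:
LF_Task 4 = 26; LS_Task 4 = 26−6 = 20
LF_Task 3 = LS_Task 4 = 20; LS_Task 3 = 20−10 = 10
LF_Task 2 = LS_Task 4 = 20; LS_Task 2 = 20−4 = 16
LF_Task 1 = LS_Task 3 = 10; LS_Task 1 = 10−10 = 0
Slack_Task 2 = LS_Task 2 − ES_Task 2 = 16 − 0 = 16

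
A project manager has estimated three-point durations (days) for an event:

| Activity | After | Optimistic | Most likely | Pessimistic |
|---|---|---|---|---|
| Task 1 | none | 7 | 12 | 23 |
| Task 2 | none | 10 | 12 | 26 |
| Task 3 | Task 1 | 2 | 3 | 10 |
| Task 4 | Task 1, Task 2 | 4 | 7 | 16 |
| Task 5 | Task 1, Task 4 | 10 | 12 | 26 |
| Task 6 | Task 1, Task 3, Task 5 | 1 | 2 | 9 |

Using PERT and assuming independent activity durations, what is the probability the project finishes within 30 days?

0.022

te_Task 1 = (7 + 4·12 + 23)/6 = 78/6 = 13; σ²_Task 1 = ((23−7)/6)² = 7.111
te_Task 2 = (10 + 4·12 + 26)/6 = 84/6 = 14; σ²_Task 2 = ((26−10)/6)² = 7.111
te_Task 3 = (2 + 4·3 + 10)/6 = 24/6 = 4; σ²_Task 3 = ((10−2)/6)² = 1.778
te_Task 4 = (4 + 4·7 + 16)/6 = 48/6 = 8; σ²_Task 4 = ((16−4)/6)² = 4.000
te_Task 5 = (10 + 4·12 + 26)/6 = 84/6 = 14; σ²_Task 5 = ((26−10)/6)² = 7.111
te_Task 6 = (1 + 4·2 + 9)/6 = 18/6 = 3; σ²_Task 6 = ((9−1)/6)² = 1.778

Forward pass:
ES_Task 1 = 0; EF_Task 1 = 13
ES_Task 2 = 0; EF_Task 2 = 14
ES_Task 3 = 13; EF_Task 3 = 13+4 = 17
ES_Task 4 = max(EF_Task 1=13, EF_Task 2=14) = 14; EF_Task 4 = 14+8 = 22
ES_Task 5 = max(EF_Task 1=13, EF_Task 4=22) = 22; EF_Task 5 = 22+14 = 36
ES_Task 6 = max(EF_Task 1=13, EF_Task 3=17, EF_Task 5=36) = 36; EF_Task 6 = 36+3 = 39
Expected project duration μ = 39 days. Critical path: Task 2 → Task 4 → Task 5 → Task 6.

Variance along critical path = 7.111 + 4.000 + 7.111 + 1.778 = 20.000; σ = √20.000 = 4.472 days.
Z = (30 − 39) / 4.472 = -2.012
P(T ≤ 30) = Φ(-2.012) ≈ 0.022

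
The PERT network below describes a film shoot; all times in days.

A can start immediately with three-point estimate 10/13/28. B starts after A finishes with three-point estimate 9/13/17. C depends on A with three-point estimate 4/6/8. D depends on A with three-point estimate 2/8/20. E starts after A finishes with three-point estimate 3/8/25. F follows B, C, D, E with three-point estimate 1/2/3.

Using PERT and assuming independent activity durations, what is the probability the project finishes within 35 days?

0.935

te_A = (10 + 4·13 + 28)/6 = 90/6 = 15; σ²_A = ((28−10)/6)² = 9.000
te_B = (9 + 4·13 + 17)/6 = 78/6 = 13; σ²_B = ((17−9)/6)² = 1.778
te_C = (4 + 4·6 + 8)/6 = 36/6 = 6; σ²_C = ((8−4)/6)² = 0.444
te_D = (2 + 4·8 + 20)/6 = 54/6 = 9; σ²_D = ((20−2)/6)² = 9.000
te_E = (3 + 4·8 + 25)/6 = 60/6 = 10; σ²_E = ((25−3)/6)² = 13.444
te_F = (1 + 4·2 + 3)/6 = 12/6 = 2; σ²_F = ((3−1)/6)² = 0.111

Forward pass:
ES_A = 0; EF_A = 15
ES_B = 15; EF_B = 15+13 = 28
ES_C = 15; EF_C = 15+6 = 21
ES_D = 15; EF_D = 15+9 = 24
ES_E = 15; EF_E = 15+10 = 25
ES_F = max(EF_B=28, EF_C=21, EF_D=24, EF_E=25) = 28; EF_F = 28+2 = 30
Expected project duration μ = 30 days. Critical path: A → B → F.

Variance along critical path = 9.000 + 1.778 + 0.111 = 10.889; σ = √10.889 = 3.300 days.
Z = (35 − 30) / 3.300 = 1.515
P(T ≤ 35) = Φ(1.515) ≈ 0.935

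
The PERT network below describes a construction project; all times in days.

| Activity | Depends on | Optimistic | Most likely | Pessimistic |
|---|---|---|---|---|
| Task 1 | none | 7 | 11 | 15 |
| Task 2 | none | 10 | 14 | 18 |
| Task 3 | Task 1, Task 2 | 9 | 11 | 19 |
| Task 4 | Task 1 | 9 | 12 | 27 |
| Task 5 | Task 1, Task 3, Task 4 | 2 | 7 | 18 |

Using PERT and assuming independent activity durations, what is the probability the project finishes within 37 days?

te_Task 1 = (7 + 4·11 + 15)/6 = 66/6 = 11; σ²_Task 1 = ((15−7)/6)² = 1.778
te_Task 2 = (10 + 4·14 + 18)/6 = 84/6 = 14; σ²_Task 2 = ((18−10)/6)² = 1.778
te_Task 3 = (9 + 4·11 + 19)/6 = 72/6 = 12; σ²_Task 3 = ((19−9)/6)² = 2.778
te_Task 4 = (9 + 4·12 + 27)/6 = 84/6 = 14; σ²_Task 4 = ((27−9)/6)² = 9.000
te_Task 5 = (2 + 4·7 + 18)/6 = 48/6 = 8; σ²_Task 5 = ((18−2)/6)² = 7.111

Forward pass:
ES_Task 1 = 0; EF_Task 1 = 11
ES_Task 2 = 0; EF_Task 2 = 14
ES_Task 3 = max(EF_Task 1=11, EF_Task 2=14) = 14; EF_Task 3 = 14+12 = 26
ES_Task 4 = 11; EF_Task 4 = 11+14 = 25
ES_Task 5 = max(EF_Task 1=11, EF_Task 3=26, EF_Task 4=25) = 26; EF_Task 5 = 26+8 = 34
Expected project duration μ = 34 days. Critical path: Task 2 → Task 3 → Task 5.

Variance along critical path = 1.778 + 2.778 + 7.111 = 11.667; σ = √11.667 = 3.416 days.
Z = (37 − 34) / 3.416 = 0.878
P(T ≤ 37) = Φ(0.878) ≈ 0.810

0.810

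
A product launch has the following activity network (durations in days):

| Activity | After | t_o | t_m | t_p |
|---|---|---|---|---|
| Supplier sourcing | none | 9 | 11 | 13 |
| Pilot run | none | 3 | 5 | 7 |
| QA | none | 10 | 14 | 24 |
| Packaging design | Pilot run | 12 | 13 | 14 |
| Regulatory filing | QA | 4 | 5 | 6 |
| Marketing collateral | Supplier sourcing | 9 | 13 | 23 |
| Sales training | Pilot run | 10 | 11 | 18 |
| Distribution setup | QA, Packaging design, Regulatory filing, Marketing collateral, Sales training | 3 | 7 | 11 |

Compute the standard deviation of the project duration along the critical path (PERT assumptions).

2.77 days

te_Supplier sourcing = (9 + 4·11 + 13)/6 = 66/6 = 11; σ²_Supplier sourcing = ((13−9)/6)² = 0.444
te_Pilot run = (3 + 4·5 + 7)/6 = 30/6 = 5; σ²_Pilot run = ((7−3)/6)² = 0.444
te_QA = (10 + 4·14 + 24)/6 = 90/6 = 15; σ²_QA = ((24−10)/6)² = 5.444
te_Packaging design = (12 + 4·13 + 14)/6 = 78/6 = 13; σ²_Packaging design = ((14−12)/6)² = 0.111
te_Regulatory filing = (4 + 4·5 + 6)/6 = 30/6 = 5; σ²_Regulatory filing = ((6−4)/6)² = 0.111
te_Marketing collateral = (9 + 4·13 + 23)/6 = 84/6 = 14; σ²_Marketing collateral = ((23−9)/6)² = 5.444
te_Sales training = (10 + 4·11 + 18)/6 = 72/6 = 12; σ²_Sales training = ((18−10)/6)² = 1.778
te_Distribution setup = (3 + 4·7 + 11)/6 = 42/6 = 7; σ²_Distribution setup = ((11−3)/6)² = 1.778

Forward pass:
ES_Supplier sourcing = 0; EF_Supplier sourcing = 11
ES_Pilot run = 0; EF_Pilot run = 5
ES_QA = 0; EF_QA = 15
ES_Packaging design = 5; EF_Packaging design = 5+13 = 18
ES_Regulatory filing = 15; EF_Regulatory filing = 15+5 = 20
ES_Marketing collateral = 11; EF_Marketing collateral = 11+14 = 25
ES_Sales training = 5; EF_Sales training = 5+12 = 17
ES_Distribution setup = max(EF_QA=15, EF_Packaging design=18, EF_Regulatory filing=20, EF_Marketing collateral=25, EF_Sales training=17) = 25; EF_Distribution setup = 25+7 = 32
Expected project duration μ = 32 days. Critical path: Supplier sourcing → Marketing collateral → Distribution setup.

Variance along critical path = 0.444 + 5.444 + 1.778 = 7.667
σ = √7.667 = 2.769 days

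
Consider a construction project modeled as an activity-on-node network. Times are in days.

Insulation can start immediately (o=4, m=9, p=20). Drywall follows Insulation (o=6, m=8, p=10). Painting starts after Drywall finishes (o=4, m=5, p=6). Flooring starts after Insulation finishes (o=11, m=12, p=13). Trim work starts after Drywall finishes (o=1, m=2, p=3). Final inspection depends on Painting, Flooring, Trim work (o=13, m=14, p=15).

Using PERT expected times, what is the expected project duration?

37 days

te_Insulation = (4 + 4·9 + 20)/6 = 60/6 = 10
te_Drywall = (6 + 4·8 + 10)/6 = 48/6 = 8
te_Painting = (4 + 4·5 + 6)/6 = 30/6 = 5
te_Flooring = (11 + 4·12 + 13)/6 = 72/6 = 12
te_Trim work = (1 + 4·2 + 3)/6 = 12/6 = 2
te_Final inspection = (13 + 4·14 + 15)/6 = 84/6 = 14

Forward pass:
ES_Insulation = 0; EF_Insulation = 10
ES_Drywall = 10; EF_Drywall = 10+8 = 18
ES_Painting = 18; EF_Painting = 18+5 = 23
ES_Flooring = 10; EF_Flooring = 10+12 = 22
ES_Trim work = 18; EF_Trim work = 18+2 = 20
ES_Final inspection = max(EF_Painting=23, EF_Flooring=22, EF_Trim work=20) = 23; EF_Final inspection = 23+14 = 37
Expected project duration μ = 37 days. Critical path: Insulation → Drywall → Painting → Final inspection.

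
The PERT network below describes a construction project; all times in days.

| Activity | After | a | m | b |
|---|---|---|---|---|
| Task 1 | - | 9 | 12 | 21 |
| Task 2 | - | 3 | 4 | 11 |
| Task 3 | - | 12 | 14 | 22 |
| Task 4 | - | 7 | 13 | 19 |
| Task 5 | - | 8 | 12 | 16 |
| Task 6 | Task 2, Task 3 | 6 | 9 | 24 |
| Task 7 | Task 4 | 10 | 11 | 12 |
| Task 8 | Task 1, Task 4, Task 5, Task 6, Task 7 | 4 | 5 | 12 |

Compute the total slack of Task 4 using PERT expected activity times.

te_Task 1 = (9 + 4·12 + 21)/6 = 78/6 = 13
te_Task 2 = (3 + 4·4 + 11)/6 = 30/6 = 5
te_Task 3 = (12 + 4·14 + 22)/6 = 90/6 = 15
te_Task 4 = (7 + 4·13 + 19)/6 = 78/6 = 13
te_Task 5 = (8 + 4·12 + 16)/6 = 72/6 = 12
te_Task 6 = (6 + 4·9 + 24)/6 = 66/6 = 11
te_Task 7 = (10 + 4·11 + 12)/6 = 66/6 = 11
te_Task 8 = (4 + 4·5 + 12)/6 = 36/6 = 6

Forward pass:
ES_Task 1 = 0; EF_Task 1 = 13
ES_Task 2 = 0; EF_Task 2 = 5
ES_Task 3 = 0; EF_Task 3 = 15
ES_Task 4 = 0; EF_Task 4 = 13
ES_Task 5 = 0; EF_Task 5 = 12
ES_Task 6 = max(EF_Task 2=5, EF_Task 3=15) = 15; EF_Task 6 = 15+11 = 26
ES_Task 7 = 13; EF_Task 7 = 13+11 = 24
ES_Task 8 = max(EF_Task 1=13, EF_Task 4=13, EF_Task 5=12, EF_Task 6=26, EF_Task 7=24) = 26; EF_Task 8 = 26+6 = 32
Expected project duration μ = 32 days. Critical path: Task 3 → Task 6 → Task 8.

Backward pass:
LF_Task 8 = 32; LS_Task 8 = 32−6 = 26
LF_Task 7 = LS_Task 8 = 26; LS_Task 7 = 26−11 = 15
LF_Task 6 = LS_Task 8 = 26; LS_Task 6 = 26−11 = 15
LF_Task 5 = LS_Task 8 = 26; LS_Task 5 = 26−12 = 14
LF_Task 4 = min(LS_Task 7=15, LS_Task 8=26) = 15; LS_Task 4 = 15−13 = 2
LF_Task 3 = LS_Task 6 = 15; LS_Task 3 = 15−15 = 0
LF_Task 2 = LS_Task 6 = 15; LS_Task 2 = 15−5 = 10
LF_Task 1 = LS_Task 8 = 26; LS_Task 1 = 26−13 = 13
Slack_Task 4 = LS_Task 4 − ES_Task 4 = 2 − 0 = 2

2 days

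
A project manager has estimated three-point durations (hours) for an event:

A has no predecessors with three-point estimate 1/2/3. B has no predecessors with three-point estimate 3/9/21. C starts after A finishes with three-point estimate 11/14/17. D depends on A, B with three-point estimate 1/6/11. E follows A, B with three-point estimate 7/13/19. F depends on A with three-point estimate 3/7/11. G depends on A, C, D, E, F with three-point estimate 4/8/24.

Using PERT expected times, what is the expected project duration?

33 hours

te_A = (1 + 4·2 + 3)/6 = 12/6 = 2
te_B = (3 + 4·9 + 21)/6 = 60/6 = 10
te_C = (11 + 4·14 + 17)/6 = 84/6 = 14
te_D = (1 + 4·6 + 11)/6 = 36/6 = 6
te_E = (7 + 4·13 + 19)/6 = 78/6 = 13
te_F = (3 + 4·7 + 11)/6 = 42/6 = 7
te_G = (4 + 4·8 + 24)/6 = 60/6 = 10

Forward pass:
ES_A = 0; EF_A = 2
ES_B = 0; EF_B = 10
ES_C = 2; EF_C = 2+14 = 16
ES_D = max(EF_A=2, EF_B=10) = 10; EF_D = 10+6 = 16
ES_E = max(EF_A=2, EF_B=10) = 10; EF_E = 10+13 = 23
ES_F = 2; EF_F = 2+7 = 9
ES_G = max(EF_A=2, EF_C=16, EF_D=16, EF_E=23, EF_F=9) = 23; EF_G = 23+10 = 33
Expected project duration μ = 33 hours. Critical path: B → E → G.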